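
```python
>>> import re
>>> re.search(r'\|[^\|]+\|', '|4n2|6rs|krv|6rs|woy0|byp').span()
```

(0, 5)

`re.search` scans for the first position where the pattern succeeds.
The match spans [0:5] → '|4n2|'.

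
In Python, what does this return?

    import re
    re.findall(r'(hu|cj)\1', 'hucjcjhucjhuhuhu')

['cj', 'hu']

After group 1 captures some text, `\1` only succeeds where that same text appears again.
Matches: at [2:6] match 'cjcj', group 1 = 'cj'; at [10:14] match 'huhu', group 1 = 'hu'.
With a single group, `findall` returns only what that group captured — 2 items.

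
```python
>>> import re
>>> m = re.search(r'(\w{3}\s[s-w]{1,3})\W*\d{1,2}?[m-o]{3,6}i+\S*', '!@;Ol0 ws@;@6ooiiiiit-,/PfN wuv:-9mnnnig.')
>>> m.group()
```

The pattern matches exactly 3 of a word character, then whitespace, then 1 to 3 of a character in [s-w] (captured); then zero or more of a non-word character, then 1 to 2 of a digit (lazy), then 3 to 6 of a character in [m-o]; then one or more of the literal 'i', then zero or more of a non-whitespace character.
The match spans [24:41] → 'PfN wuv:-9mnnnig.'.

'PfN wuv:-9mnnnig.'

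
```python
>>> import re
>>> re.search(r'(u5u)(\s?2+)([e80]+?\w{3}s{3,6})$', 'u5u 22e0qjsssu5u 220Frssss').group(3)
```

'0Frssss'

The match spans [13:26] → 'u5u 220Frssss'.
Captured: group 1 = 'u5u', group 2 = ' 22', group 3 = '0Frssss'.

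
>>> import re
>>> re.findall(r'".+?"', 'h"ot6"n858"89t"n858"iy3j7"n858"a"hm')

['"ot6"', '"89t"', '"iy3j7"', '"a"']

Because the quantifier is non-greedy, it stops expanding at the earliest point where the rest of the pattern can succeed.
Walking the string: at [1:6] → '"ot6"'; at [10:15] → '"89t"'; at [19:26] → '"iy3j7"'; at [30:33] → '"a"'.
Since nothing is captured, `findall` lists the 4 matched substrings directly.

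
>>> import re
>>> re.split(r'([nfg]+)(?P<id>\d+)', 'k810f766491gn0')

['k810', 'f', '766491', '', 'gn', '0', '']

This matches one or more of one of [nfg] (captured); then one or more of a digit (captured as 'id').
Because the pattern has a capturing group, `split` also inserts each captured text between the pieces.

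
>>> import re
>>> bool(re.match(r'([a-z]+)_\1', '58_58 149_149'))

`\1` is not a pattern — it's the concrete string captured by group 1, re-applied verbatim.
`re.match` only tries the pattern at the start of the string.
Here the string doesn't start with a match, so the call returns None, and `bool(None)` is False.

False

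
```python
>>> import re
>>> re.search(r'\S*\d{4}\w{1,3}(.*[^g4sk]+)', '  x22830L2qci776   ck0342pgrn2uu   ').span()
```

The pattern matches zero or more of a non-whitespace character; then exactly 4 of a digit, then 1 to 3 of a word character; then zero or more of any character, then one or more of any character except [g4sk] (captured).
`search` walks the string left to right and returns the first match it finds.
The match spans [2:35] → 'x22830L2qci776   ck0342pgrn2uu   '.
Captured: group 1 = 'ci776   ck0342pgrn2uu   '.

(2, 35)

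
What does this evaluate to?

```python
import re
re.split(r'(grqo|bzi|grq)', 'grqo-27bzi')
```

The regex engine tests alternatives in the order written; an earlier branch that matches wins even if a later one would match more.
Matches to split on: at [0:4] → 'grqo'; at [7:10] → 'bzi'.
`re.split` interleaves the captured-group text with the surrounding fragments.

['', 'grqo', '-27', 'bzi', '']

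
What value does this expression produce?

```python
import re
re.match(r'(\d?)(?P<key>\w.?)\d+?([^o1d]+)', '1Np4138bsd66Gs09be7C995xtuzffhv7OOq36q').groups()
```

('1', 'Np', '38bs')

This matches optionally a digit (captured); then a word character, then optionally any character (captured as 'key'); then one or more of a digit (lazy); then one or more of any character except [o1d] (captured).
Lazy quantifiers expand one character at a time until the remainder of the pattern can match.
With `match`, the pattern is implicitly anchored at the beginning.
The match spans [0:9] → '1Np4138bs'.
Captured: group 1 = '1', group 2 = 'Np', group 3 = '38bs'.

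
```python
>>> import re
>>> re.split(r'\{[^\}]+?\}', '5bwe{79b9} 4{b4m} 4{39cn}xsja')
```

['5bwe', ' 4', ' 4', 'xsja']

Matches to split on: at [4:10] → '{79b9}'; at [12:17] → '{b4m}'; at [19:25] → '{39cn}'.
`split` removes every match and returns the 4 fragments in between.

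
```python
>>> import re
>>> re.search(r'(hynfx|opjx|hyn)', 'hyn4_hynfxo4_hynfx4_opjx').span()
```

`re.search` tries every starting position until one works.
The match spans [0:3] → 'hyn'.
Captured: group 1 = 'hyn'.

(0, 3)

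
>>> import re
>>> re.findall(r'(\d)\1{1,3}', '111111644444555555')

['1', '1', '4', '5', '5']

A backreference is literal: `\1` must see the identical characters the first group matched.
`findall` collects group 1 from each match (5 total).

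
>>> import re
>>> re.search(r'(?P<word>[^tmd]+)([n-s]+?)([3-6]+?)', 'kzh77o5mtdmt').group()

'kzh77o5'

Pattern: one or more of any character except [tmd] (captured as 'word'); then one or more of a character in [n-s] (lazy) (captured); then one or more of a character in [3-6] (lazy) (captured).
`re.search` tries every starting position until one works.
The match spans [0:7] → 'kzh77o5'.
Captured: group 1 = 'kzh77', group 2 = 'o', group 3 = '5'.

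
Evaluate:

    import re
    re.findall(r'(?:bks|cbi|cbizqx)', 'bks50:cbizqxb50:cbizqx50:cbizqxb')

Alternation isn't longest-match — the leftmost alternative that fits at this position is chosen.
No capturing groups, so `findall` returns the 4 full match strings.

['bks', 'cbi', 'cbi', 'cbi']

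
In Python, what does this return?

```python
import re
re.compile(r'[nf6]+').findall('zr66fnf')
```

['66fnf']

This matches one or more of one of [nf6].
With no groups in the pattern, `findall` gives back each whole match — 1 here.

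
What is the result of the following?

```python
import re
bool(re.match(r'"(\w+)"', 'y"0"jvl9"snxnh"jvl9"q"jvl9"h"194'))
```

False

`re.match` only tries the pattern at the start of the string.
Here the string doesn't start with a match, so the call returns None, and `bool(None)` is False.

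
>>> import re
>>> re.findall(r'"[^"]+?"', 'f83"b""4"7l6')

['"b"', '"4"']

No capturing groups, so `findall` returns the 2 full match strings.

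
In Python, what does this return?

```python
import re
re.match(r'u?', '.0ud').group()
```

''

This matches optionally a literal 'u'.
`re.match` only tries the pattern at the start of the string.
The match spans [0:0] → ''.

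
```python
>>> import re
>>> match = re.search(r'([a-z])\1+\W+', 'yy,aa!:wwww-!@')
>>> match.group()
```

The backreference `\1` re-matches whatever the first group consumed, character for character.
The match spans [0:3] → 'yy,'.

'yy,'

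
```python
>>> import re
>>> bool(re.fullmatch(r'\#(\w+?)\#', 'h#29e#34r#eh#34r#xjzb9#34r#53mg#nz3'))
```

For `fullmatch`, every character of the input must be accounted for by the pattern.
Here there's no way to consume every character, so the call returns None, and `bool(None)` is False.

False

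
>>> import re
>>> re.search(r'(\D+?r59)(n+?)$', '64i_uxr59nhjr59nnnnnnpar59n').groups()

The pattern matches one or more of a non-digit (lazy), then the literal 'r59' (captured); then one or more of a literal 'n' (lazy) (captured); then anchored at the end.
`re.search` scans for the first position where the pattern succeeds.
The match spans [15:27] → 'nnnnnnpar59n'.
Captured: group 1 = 'nnnnnnpar59', group 2 = 'n'.

('nnnnnnpar59', 'n')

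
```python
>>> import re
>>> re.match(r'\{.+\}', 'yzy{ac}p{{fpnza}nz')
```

None

With `match`, the pattern is implicitly anchored at the beginning.
Here the string doesn't start with a match, so the call returns None.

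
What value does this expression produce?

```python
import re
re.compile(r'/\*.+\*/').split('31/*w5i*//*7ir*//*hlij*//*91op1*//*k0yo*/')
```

Splitting on the pattern gives 2 pieces.

['31', '']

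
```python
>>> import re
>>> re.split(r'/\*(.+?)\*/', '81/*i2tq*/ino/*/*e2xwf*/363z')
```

['81', 'i2tq', 'ino', '/*e2xwf', '363z']

A non-greedy quantifier consumes as few characters as it can — just enough that the remainder of the pattern still matches from where it stops; whatever follows it matches normally.
Matches to split on: at [2:10] → '/*i2tq*/'; at [13:24] → '/*/*e2xwf*/'.
The group in the pattern means `split` returns the separators' captures alongside the pieces.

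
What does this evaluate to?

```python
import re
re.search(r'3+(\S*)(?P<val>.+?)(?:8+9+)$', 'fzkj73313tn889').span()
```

This matches one or more of a literal '3'; then zero or more of a non-whitespace character (captured); then one or more of any character (lazy) (captured as 'val'); then one or more of the literal '8', then one or more of a literal '9' (non-capturing group); then anchored at the end.
`re.search` tries every starting position until one works.
The match spans [5:14] → '3313tn889'.
Captured: group 1 = '13tn', group 2 = '8'.

(5, 14)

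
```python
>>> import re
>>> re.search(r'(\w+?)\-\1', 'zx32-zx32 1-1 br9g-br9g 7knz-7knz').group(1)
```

The match spans [0:9] → 'zx32-zx32'.
Captured: group 1 = 'zx32'.

'zx32'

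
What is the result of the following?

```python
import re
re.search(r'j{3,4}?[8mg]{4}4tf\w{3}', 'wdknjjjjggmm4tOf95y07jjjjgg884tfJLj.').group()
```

Pattern: 3 to 4 of a literal 'j' (lazy), then exactly 4 of one of [8mg]; then the literal '4tf', then exactly 3 of a word character.
The match spans [21:35] → 'jjjjgg884tfJLj'.

'jjjjgg884tfJLj'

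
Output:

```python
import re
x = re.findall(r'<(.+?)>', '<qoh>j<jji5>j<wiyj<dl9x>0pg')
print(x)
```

['qoh', 'jji5', 'wiyj<dl9x']

Matches: at [0:5] match '<qoh>', group 1 = 'qoh'; at [6:12] match '<jji5>', group 1 = 'jji5'; at [13:24] match '<wiyj<dl9x>', group 1 = 'wiyj<dl9x'.
One capturing group, so `findall` returns just the captured substring from each match — 3 in all.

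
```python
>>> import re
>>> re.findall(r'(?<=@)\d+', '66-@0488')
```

['0488']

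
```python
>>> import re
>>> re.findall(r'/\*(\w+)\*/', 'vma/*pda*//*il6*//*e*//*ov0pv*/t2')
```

['pda', 'il6', 'e', 'ov0pv']

Matches: at [3:10] match '/*pda*/', group 1 = 'pda'; at [10:17] match '/*il6*/', group 1 = 'il6'; at [17:22] match '/*e*/', group 1 = 'e'; at [22:31] match '/*ov0pv*/', group 1 = 'ov0pv'.
With a single group, `findall` returns only what that group captured — 4 items.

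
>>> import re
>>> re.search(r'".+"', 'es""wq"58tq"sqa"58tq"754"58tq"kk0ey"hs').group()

The match spans [2:36] → '""wq"58tq"sqa"58tq"754"58tq"kk0ey"'.

'""wq"58tq"sqa"58tq"754"58tq"kk0ey"'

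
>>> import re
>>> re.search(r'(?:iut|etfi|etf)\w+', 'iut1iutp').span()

(0, 8)

`search` walks the string left to right and returns the first match it finds.
The match spans [0:8] → 'iut1iutp'.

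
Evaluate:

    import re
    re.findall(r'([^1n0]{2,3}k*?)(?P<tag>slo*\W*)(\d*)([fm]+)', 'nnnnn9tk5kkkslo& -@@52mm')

`findall` packs the 4 group values into a tuple for every match.

[('tk5kkk', 'slo& -@@', '52', 'mm')]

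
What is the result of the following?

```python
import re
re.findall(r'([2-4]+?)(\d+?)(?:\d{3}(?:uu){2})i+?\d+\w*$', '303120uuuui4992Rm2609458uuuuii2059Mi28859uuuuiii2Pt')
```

[('3', '03')]

Pattern: one or more of a character in [2-4] (lazy) (captured); then one or more of a digit (lazy) (captured); then exactly 3 of a digit, then the literal 'uu' repeated 2 times (non-capturing group); then one or more of the literal 'i' (lazy), then one or more of a digit, then zero or more of a word character; then anchored at the end.
Matches: at [0:51] match '303120uuuui4992Rm2609458uuuuii2059Mi28859uuuuiii2Pt', groups = ('3', '03').
`findall` packs the 2 group values into a tuple for every match.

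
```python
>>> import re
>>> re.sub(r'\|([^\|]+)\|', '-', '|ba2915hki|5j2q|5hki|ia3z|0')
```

'-5j2q-ia3z|0'

Matches: at [0:11] → '|ba2915hki|'; at [15:21] → '|5hki|'.
`sub` substitutes '-' at each match site.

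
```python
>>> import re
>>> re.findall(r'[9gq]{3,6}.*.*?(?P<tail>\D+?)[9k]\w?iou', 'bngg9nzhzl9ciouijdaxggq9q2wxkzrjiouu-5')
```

['l']

Pattern: 3 to 6 of one of [9gq], then zero or more of any character; then zero or more of any character (lazy); then one or more of a non-digit (lazy) (captured as 'tail'); then one of [9k], then optionally a word character, then the literal 'iou'.
Walking the string: at [2:15] match 'gg9nzhzl9ciou', group 1 = 'l'.
Because there's exactly one group, `findall` drops the full match and keeps group 1 from the one hit.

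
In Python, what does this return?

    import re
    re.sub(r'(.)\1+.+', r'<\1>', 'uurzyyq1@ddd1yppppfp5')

'<u>'

The backreference `\1` re-matches whatever the first group consumed, character for character.
`\1` in the replacement pulls in group 1's text for each match.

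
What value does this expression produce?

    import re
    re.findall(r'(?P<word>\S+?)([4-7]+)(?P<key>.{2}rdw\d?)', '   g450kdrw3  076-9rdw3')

The pattern matches one or more of a non-whitespace character (lazy) (captured as 'word'); then one or more of a character in [4-7] (captured); then exactly 2 of any character, then the literal 'rdw', then optionally a digit (captured as 'key').
A non-greedy quantifier consumes as few characters as it can — just enough that the remainder of the pattern still matches from where it stops; whatever follows it matches normally.
Walking the string: at [14:23] match '076-9rdw3', groups = ('0', '76', '-9rdw3').
Multiple groups make `findall` return tuples — one 3-tuple for the one match.

[('0', '76', '-9rdw3')]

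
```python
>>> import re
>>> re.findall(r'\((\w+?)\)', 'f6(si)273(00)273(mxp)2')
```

['si', '00', 'mxp']

Because there's exactly one group, `findall` drops the full match and keeps group 1 from each hit.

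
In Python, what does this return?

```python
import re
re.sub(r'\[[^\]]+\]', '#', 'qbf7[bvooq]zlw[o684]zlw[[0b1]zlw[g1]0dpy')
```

'qbf7#zlw#zlw#zlw#0dpy'

Matches: at [4:11] → '[bvooq]'; at [14:20] → '[o684]'; at [23:29] → '[[0b1]'; at [32:36] → '[g1]'.
Every occurrence is swapped for '#'.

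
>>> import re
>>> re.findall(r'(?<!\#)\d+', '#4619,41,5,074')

`(?!…)`/`(?<!…)` only lets a position through if the neighbouring text does NOT match; no characters are consumed.
Walking the string: at [2:5] → '619'; at [6:8] → '41'; at [9:10] → '5'; at [11:14] → '074'.
With no groups in the pattern, `findall` gives back each whole match — 4 here.

['619', '41', '5', '074']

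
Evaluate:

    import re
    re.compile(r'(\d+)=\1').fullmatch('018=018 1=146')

The backreference `\1` re-matches whatever the first group consumed, character for character.
`re.fullmatch` is like wrapping the pattern in `^…$` (in single-line mode).
Here the string isn't matched end-to-end, so the call returns None.

None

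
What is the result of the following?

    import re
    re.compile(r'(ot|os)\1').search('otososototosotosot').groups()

After group 1 captures some text, `\1` only succeeds where that same text appears again.
`re.search` tries every starting position until one works.
The match spans [2:6] → 'osos'.
Captured: group 1 = 'os'.

('os',)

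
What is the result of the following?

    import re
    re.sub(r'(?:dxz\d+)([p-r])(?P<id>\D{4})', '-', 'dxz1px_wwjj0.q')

This matches the literal 'dxz', then one or more of a digit (non-capturing group); then a character in [p-r] (captured); then exactly 4 of a non-digit (captured as 'id').
Matches: at [0:9] → 'dxz1px_ww'.
Each match is replaced by '-'.

'-jj0.q'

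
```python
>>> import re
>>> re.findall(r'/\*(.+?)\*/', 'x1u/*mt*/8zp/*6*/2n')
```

The `?` after the quantifier makes it lazy — it takes as little as possible before letting the rest of the pattern try.
`findall` collects group 1 from each match (2 total).

['mt', '6']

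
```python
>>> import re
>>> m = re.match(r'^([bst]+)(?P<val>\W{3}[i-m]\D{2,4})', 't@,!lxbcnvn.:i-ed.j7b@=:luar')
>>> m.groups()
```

('t', '@,!lxbcn')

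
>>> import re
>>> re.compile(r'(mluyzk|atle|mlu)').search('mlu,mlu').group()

'mlu'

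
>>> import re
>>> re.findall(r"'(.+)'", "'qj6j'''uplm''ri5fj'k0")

Scanning left to right: at [0:20] match "'qj6j'''uplm''ri5fj'", group 1 = "qj6j'''uplm''ri5fj".
One capturing group, so `findall` returns just the captured substring from the one match — 1 in all.

["qj6j'''uplm''ri5fj"]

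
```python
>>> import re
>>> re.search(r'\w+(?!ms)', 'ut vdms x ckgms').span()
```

(0, 2)

The negative lookahead/lookbehind blocks any match where the forbidden context is present.
`re.search` tries every starting position until one works.
The match spans [0:2] → 'ut'.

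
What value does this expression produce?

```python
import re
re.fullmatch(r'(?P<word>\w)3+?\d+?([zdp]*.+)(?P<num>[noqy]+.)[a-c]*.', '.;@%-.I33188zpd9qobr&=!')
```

None

This matches a word character (captured as 'word'); then one or more of the literal '3' (lazy), then one or more of a digit (lazy); then zero or more of one of [zdp], then one or more of any character (captured); then one or more of one of [noqy], then any character (captured as 'num'); then zero or more of a character in [a-c]; then any character.
`re.fullmatch` is like wrapping the pattern in `^…$` (in single-line mode).
Here the pattern can't cover the whole string, so the call returns None.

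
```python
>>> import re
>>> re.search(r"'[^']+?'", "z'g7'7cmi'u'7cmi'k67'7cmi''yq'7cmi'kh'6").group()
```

"'g7'"

Unlike `match`, `search` isn't anchored — it looks for the pattern anywhere in the string.
The match spans [1:5] → "'g7'".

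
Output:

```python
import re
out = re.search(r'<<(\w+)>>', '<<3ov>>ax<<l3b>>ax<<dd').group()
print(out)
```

<<3ov>>

`re.search` tries every starting position until one works.
The match spans [0:7] → '<<3ov>>'.
Captured: group 1 = '3ov'.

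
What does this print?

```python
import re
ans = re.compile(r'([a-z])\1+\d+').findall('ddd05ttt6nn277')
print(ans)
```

['d', 't', 'n']

`\1` is not a pattern — it's the concrete string captured by group 1, re-applied verbatim.
Matches: at [0:5] match 'ddd05', group 1 = 'd'; at [5:9] match 'ttt6', group 1 = 't'; at [9:14] match 'nn277', group 1 = 'n'.
`findall` collects group 1 from each match (3 total).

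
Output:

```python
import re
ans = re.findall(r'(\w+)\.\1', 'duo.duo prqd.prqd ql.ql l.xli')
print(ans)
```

['duo', 'prqd', 'ql']

A backreference is literal: `\1` must see the identical characters the first group matched.
One capturing group, so `findall` returns just the captured substring from each match — 3 in all.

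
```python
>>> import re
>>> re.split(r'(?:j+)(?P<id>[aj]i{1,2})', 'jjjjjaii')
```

['', 'aii', '']

The pattern matches one or more of a literal 'j' (non-capturing group); then one of [aj], then 1 to 2 of a literal 'i' (captured as 'id').
Because the pattern has a capturing group, `split` also inserts each captured text between the pieces.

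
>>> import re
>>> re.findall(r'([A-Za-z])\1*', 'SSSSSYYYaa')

`\1` is not a pattern — it's the concrete string captured by group 1, re-applied verbatim.
One capturing group, so `findall` returns just the captured substring from each match — 3 in all.

['S', 'Y', 'a']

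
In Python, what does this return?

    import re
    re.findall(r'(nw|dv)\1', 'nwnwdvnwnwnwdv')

`\1` is not a pattern — it's the concrete string captured by group 1, re-applied verbatim.
Walking the string: at [0:4] match 'nwnw', group 1 = 'nw'; at [6:10] match 'nwnw', group 1 = 'nw'.
With a single group, `findall` returns only what that group captured — 2 items.

['nw', 'nw']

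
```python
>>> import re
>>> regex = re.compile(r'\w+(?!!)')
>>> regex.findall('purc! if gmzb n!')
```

A negative assertion filters positions out without eating any characters.
Walking the string: at [0:3] → 'pur'; at [6:8] → 'if'; at [9:13] → 'gmzb'.
With no groups in the pattern, `findall` gives back each whole match — 3 here.

['pur', 'if', 'gmzb']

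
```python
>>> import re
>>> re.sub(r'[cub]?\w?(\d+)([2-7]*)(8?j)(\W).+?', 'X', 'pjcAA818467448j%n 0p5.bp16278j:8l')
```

'pjcAX 0p5.Xl'

The pattern matches optionally one of [cub], then optionally a word character; then one or more of a digit (captured); then zero or more of a character in [2-7] (captured); then optionally the literal '8', then the literal 'j' (captured); then a non-word character (captured); then one or more of any character (lazy).
A `+?`/`*?`/`{m,n}?` starts at its minimum and grows only as far as needed for what follows to match.
Matches: at [4:17] → 'A818467448j%n'; at [22:32] → 'bp16278j:8'.
Every occurrence is swapped for 'X'.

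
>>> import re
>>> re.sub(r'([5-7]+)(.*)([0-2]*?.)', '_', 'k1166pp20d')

This matches one or more of a character in [5-7] (captured); then zero or more of any character (captured); then zero or more of a character in [0-2] (lazy), then any character (captured).
Matches: at [3:10] → '66pp20d'.
Each match is replaced by '_'.

'k11_'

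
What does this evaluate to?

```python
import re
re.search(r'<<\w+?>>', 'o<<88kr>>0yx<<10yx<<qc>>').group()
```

'<<88kr>>'

`re.search` tries every starting position until one works.
The match spans [1:9] → '<<88kr>>'.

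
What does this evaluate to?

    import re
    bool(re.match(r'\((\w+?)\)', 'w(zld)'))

False

`re.match` only tries the pattern at the start of the string.
Here the string doesn't start with a match, so the call returns None, and `bool(None)` is False.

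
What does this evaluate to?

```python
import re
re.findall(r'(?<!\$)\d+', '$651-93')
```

Because the assertion is negative and zero-width, positions next to the forbidden text are skipped.
Scanning left to right: at [2:4] → '51'; at [5:7] → '93'.
With no groups in the pattern, `findall` gives back each whole match — 2 here.

['51', '93']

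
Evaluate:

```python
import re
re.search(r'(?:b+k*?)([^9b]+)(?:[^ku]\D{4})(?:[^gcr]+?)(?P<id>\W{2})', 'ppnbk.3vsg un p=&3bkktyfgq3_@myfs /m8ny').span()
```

This matches one or more of the literal 'b', then zero or more of the literal 'k' (lazy) (non-capturing group); then one or more of any character except [9b] (captured); then any character except [ku], then exactly 4 of a non-digit (non-capturing group); then one or more of any character except [gcr] (lazy) (non-capturing group); then exactly 2 of a non-word character (captured as 'id').
`re.search` scans for the first position where the pattern succeeds.
The match spans [3:17] → 'bk.3vsg un p=&'.
Captured: group 1 = 'k.3vs', group 2 = '=&'.

(3, 17)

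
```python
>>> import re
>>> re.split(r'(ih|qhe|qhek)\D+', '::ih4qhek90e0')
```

['::ih4', 'qhe', '90e0']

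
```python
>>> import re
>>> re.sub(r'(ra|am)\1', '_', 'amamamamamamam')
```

'___am'

After group 1 captures some text, `\1` only succeeds where that same text appears again.
Each match is replaced by '_'.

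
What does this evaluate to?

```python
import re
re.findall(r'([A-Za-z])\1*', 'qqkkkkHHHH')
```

After group 1 captures some text, `\1` only succeeds where that same text appears again.
Walking the string: at [0:2] match 'qq', group 1 = 'q'; at [2:6] match 'kkkk', group 1 = 'k'; at [6:10] match 'HHHH', group 1 = 'H'.
One capturing group, so `findall` returns just the captured substring from each match — 3 in all.

['q', 'k', 'H']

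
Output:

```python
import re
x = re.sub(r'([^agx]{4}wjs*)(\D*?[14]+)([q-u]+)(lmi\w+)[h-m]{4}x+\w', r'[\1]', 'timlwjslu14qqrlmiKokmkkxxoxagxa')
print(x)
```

[timlwjs]xagxa

The pattern matches exactly 4 of any character except [agx], then the literal 'wj', then zero or more of a literal 's' (captured); then zero or more of a non-digit (lazy), then one or more of one of [14] (captured); then one or more of a character in [q-u] (captured); then the literal 'lmi', then one or more of a word character (captured); then exactly 4 of a character in [h-m], then one or more of a literal 'x', then a word character.
Matches: at [0:26] → 'timlwjslu14qqrlmiKokmkkxxo'.
Each match is replaced using the text its own group 1 captured.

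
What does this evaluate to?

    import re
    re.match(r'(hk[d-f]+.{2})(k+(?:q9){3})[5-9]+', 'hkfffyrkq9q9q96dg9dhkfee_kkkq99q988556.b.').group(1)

'hkfffyr'

This matches the literal 'hk', then one or more of a character in [d-f], then exactly 2 of any character (captured); then one or more of a literal 'k', then the literal 'q9' repeated 3 times (captured); then one or more of a character in [5-9].
`re.match` won't scan ahead — the pattern has to work from the very first character.
The match spans [0:15] → 'hkfffyrkq9q9q96'.
Captured: group 1 = 'hkfffyr', group 2 = 'kq9q9q9'.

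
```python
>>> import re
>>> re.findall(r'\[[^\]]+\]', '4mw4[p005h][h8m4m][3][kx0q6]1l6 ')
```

Scanning left to right: at [4:11] → '[p005h]'; at [11:18] → '[h8m4m]'; at [18:21] → '[3]'; at [21:28] → '[kx0q6]'.
No capturing groups, so `findall` returns the 4 full match strings.

['[p005h]', '[h8m4m]', '[3]', '[kx0q6]']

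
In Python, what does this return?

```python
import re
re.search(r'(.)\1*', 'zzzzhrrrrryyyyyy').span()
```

`\1` has to match the exact text group 1 already captured.
The match spans [0:4] → 'zzzz'.

(0, 4)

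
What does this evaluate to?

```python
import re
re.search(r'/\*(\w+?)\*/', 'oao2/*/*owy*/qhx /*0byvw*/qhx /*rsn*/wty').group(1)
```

`re.search` tries every starting position until one works.
The match spans [6:13] → '/*owy*/'.
Captured: group 1 = 'owy'.

'owy'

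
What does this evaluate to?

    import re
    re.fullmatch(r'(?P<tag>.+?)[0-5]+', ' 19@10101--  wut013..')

None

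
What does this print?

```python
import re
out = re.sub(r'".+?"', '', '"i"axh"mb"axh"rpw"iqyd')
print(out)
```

axhaxhiqyd

Lazy quantifiers expand one character at a time until the remainder of the pattern can match.
Each match is replaced by ''.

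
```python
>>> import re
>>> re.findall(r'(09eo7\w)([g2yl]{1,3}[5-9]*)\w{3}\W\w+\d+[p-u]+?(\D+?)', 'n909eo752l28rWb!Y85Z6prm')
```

The pattern matches the literal '09', then the literal 'eo7', then a word character (captured); then 1 to 3 of one of [g2yl], then zero or more of a character in [5-9] (captured); then exactly 3 of a word character, then a non-word character; then one or more of a word character, then one or more of a digit, then one or more of a character in [p-u] (lazy); then one or more of a non-digit (lazy) (captured).
Matches: at [2:23] match '09eo752l28rWb!Y85Z6pr', groups = ('09eo75', '2l28', 'r').
3 groups means the one result is a tuple of 3 captured strings — 1 here.

[('09eo75', '2l28', 'r')]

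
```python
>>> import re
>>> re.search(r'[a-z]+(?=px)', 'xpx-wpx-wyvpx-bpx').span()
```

(0, 1)

The `(?=…)`/`(?<=…)` assertion just peeks at neighbouring text; it doesn't advance the match position.
`re.search` scans for the first position where the pattern succeeds.
The match spans [0:1] → 'x'.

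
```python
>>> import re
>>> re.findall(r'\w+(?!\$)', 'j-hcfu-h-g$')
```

`(?!…)`/`(?<!…)` only lets a position through if the neighbouring text does NOT match; no characters are consumed.
With no groups in the pattern, `findall` gives back each whole match — 3 here.

['j', 'hcfu', 'h']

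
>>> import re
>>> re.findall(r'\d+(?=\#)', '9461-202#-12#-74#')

['202', '12', '74']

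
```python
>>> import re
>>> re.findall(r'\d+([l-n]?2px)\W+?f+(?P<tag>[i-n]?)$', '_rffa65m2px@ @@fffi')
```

[('m2px', 'i')]

This matches one or more of a digit; then optionally a character in [l-n], then the literal '2px' (captured); then one or more of a non-word character (lazy), then one or more of a literal 'f'; then optionally a character in [i-n] (captured as 'tag'); then anchored at the end.
Scanning left to right: at [5:19] match '65m2px@ @@fffi', groups = ('m2px', 'i').
With 2 capturing groups, `findall` returns a 2-tuple per match.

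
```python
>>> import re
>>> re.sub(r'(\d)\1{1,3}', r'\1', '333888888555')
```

'3885'

After group 1 captures some text, `\1` only succeeds where that same text appears again.
Matches: at [0:3] → '333'; at [3:7] → '8888'; at [7:9] → '88'; at [9:12] → '555'.
Each match is replaced using the text its own group 1 captured.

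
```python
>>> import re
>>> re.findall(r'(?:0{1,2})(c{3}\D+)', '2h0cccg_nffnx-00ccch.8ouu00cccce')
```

['cccg_nffnx-', 'ccch.', 'cccce']

This matches 1 to 2 of a literal '0' (non-capturing group); then exactly 3 of a literal 'c', then one or more of a non-digit (captured).
Scanning left to right: at [2:14] match '0cccg_nffnx-', group 1 = 'cccg_nffnx-'; at [14:21] match '00ccch.', group 1 = 'ccch.'; at [25:32] match '00cccce', group 1 = 'cccce'.
Because there's exactly one group, `findall` drops the full match and keeps group 1 from each hit.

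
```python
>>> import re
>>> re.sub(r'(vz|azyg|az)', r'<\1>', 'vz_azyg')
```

Alternation tries branches left to right and keeps the first one that lets the overall match succeed at that position.
`\1` in the replacement pulls in group 1's text for each match.

'<vz>_<azyg>'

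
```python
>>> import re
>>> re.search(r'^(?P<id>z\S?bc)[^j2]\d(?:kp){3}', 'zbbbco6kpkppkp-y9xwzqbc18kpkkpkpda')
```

This matches anchored at the start of the string; then the literal 'z', then optionally a non-whitespace character, then the literal 'bc' (captured as 'id'); then any character except [j2], then a digit, then the literal 'kp' repeated 3 times.
`search` walks the string left to right and returns the first match it finds.
Here the pattern never matches, so the call returns None.

None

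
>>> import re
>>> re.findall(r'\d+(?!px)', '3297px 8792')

['329', '8792']

Because the assertion is negative and zero-width, positions next to the forbidden text are skipped.
`findall` yields the raw match text (2 of them) because the pattern has no groups.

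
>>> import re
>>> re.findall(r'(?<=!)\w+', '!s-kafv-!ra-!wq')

['s', 'ra', 'wq']

Because the assertion is zero-width, the text it checks is not consumed and won't appear in the result.
Scanning left to right: at [1:2] → 's'; at [9:11] → 'ra'; at [13:15] → 'wq'.
Since nothing is captured, `findall` lists the 3 matched substrings directly.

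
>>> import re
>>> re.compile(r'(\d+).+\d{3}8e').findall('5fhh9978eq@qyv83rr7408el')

['5']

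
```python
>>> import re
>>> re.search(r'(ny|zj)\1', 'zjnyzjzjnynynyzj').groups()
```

A backreference is literal: `\1` must see the identical characters the first group matched.
`re.search` tries every starting position until one works.
The match spans [4:8] → 'zjzj'.
Captured: group 1 = 'zj'.

('zj',)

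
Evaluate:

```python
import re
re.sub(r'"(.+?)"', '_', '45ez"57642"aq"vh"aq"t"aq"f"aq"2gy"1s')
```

A non-greedy quantifier consumes as few characters as it can — just enough that the remainder of the pattern still matches from where it stops; whatever follows it matches normally.
Every occurrence is swapped for '_'.

'45ez_aq_aq_aq_aq_1s'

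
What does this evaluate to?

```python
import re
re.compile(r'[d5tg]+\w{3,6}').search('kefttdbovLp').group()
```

This matches one or more of one of [d5tg]; then 3 to 6 of a word character.
`re.search` tries every starting position until one works.
The match spans [3:11] → 'ttdbovLp'.

'ttdbovLp'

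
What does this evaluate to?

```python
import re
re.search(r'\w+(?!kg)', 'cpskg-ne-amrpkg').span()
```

A negative assertion filters positions out without eating any characters.
The match spans [0:5] → 'cpskg'.

(0, 5)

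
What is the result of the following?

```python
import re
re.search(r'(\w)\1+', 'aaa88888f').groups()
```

`\1` has to match the exact text group 1 already captured.
`search` walks the string left to right and returns the first match it finds.
The match spans [0:3] → 'aaa'.
Captured: group 1 = 'a'.

('a',)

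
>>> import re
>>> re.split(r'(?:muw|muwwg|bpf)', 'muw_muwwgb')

`|` is ordered: at each position the engine commits to the first alternative that works.
Matches to split on: at [0:3] → 'muw'; at [4:7] → 'muw'.
Splitting on the pattern gives 3 pieces.

['', '_', 'wgb']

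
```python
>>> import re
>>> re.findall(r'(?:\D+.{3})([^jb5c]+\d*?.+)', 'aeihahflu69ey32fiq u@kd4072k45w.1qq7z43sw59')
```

['y32fiq u@kd4072k45w.1qq7z43sw59']

This matches one or more of a non-digit, then exactly 3 of any character (non-capturing group); then one or more of any character except [jb5c], then zero or more of a digit (lazy), then one or more of any character (captured).
Matches: at [0:43] match 'aeihahflu69ey32fiq u@kd4072k45w.1qq7z43sw59', group 1 = 'y32fiq u@kd4072k45w.1qq7z43sw59'.
Because there's exactly one group, `findall` drops the full match and keeps group 1 from the one hit.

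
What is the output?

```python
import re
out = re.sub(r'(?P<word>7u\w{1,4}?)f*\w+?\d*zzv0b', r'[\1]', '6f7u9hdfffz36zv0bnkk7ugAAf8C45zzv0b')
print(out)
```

Pattern: the literal '7u', then 1 to 4 of a word character (lazy) (captured as 'word'); then zero or more of a literal 'f', then one or more of a word character (lazy), then zero or more of a digit; then the literal 'zzv', then the literal '0b'.
With the lazy modifier that quantifier settles for the fewest repetitions that let the rest of the pattern succeed (the atoms after it are unaffected and can still be greedy).
Matches: at [2:35] → '7u9hdfffz36zv0bnkk7ugAAf8C45zzv0b'.
Each match is replaced using the text its own group 1 captured.

6f[7u9]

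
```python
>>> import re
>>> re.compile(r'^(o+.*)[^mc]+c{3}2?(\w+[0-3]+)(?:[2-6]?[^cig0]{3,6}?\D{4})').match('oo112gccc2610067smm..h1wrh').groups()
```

The match spans [0:22] → 'oo112gccc2610067smm..h'.
Captured: group 1 = 'oo112', group 2 = '6100'.

('oo112', '6100')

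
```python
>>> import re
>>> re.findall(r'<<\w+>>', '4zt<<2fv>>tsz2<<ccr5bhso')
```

Matches: at [3:10] → '<<2fv>>'.
No capturing groups, so `findall` returns the 1 full match string.

['<<2fv>>']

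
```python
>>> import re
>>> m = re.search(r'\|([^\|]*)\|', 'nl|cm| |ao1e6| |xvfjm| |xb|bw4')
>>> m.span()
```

(2, 6)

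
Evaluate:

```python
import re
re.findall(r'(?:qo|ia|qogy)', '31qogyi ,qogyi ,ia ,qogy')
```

['qo', 'qo', 'ia', 'qo']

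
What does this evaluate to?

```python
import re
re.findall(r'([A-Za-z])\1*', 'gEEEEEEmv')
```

`\1` has to match the exact text group 1 already captured.
Matches: at [0:1] match 'g', group 1 = 'g'; at [1:7] match 'EEEEEE', group 1 = 'E'; at [7:8] match 'm', group 1 = 'm'; at [8:9] match 'v', group 1 = 'v'.
Because there's exactly one group, `findall` drops the full match and keeps group 1 from each hit.

['g', 'E', 'm', 'v']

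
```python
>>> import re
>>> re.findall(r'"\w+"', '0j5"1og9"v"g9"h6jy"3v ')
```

Scanning left to right: at [3:9] → '"1og9"'; at [10:14] → '"g9"'.
Since nothing is captured, `findall` lists the 2 matched substrings directly.

['"1og9"', '"g9"']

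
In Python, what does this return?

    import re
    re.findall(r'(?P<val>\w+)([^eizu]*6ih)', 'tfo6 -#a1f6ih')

[('tfo6', ' -#a1f6ih')]

The pattern matches one or more of a word character (captured as 'val'); then zero or more of any character except [eizu], then the literal '6ih' (captured).
2 groups means the one result is a tuple of 2 captured strings — 1 here.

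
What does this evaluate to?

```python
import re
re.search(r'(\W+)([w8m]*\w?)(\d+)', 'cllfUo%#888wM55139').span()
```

(6, 18)

The pattern matches one or more of a non-word character (captured); then zero or more of one of [w8m], then optionally a word character (captured); then one or more of a digit (captured).
Unlike `match`, `search` isn't anchored — it looks for the pattern anywhere in the string.
The match spans [6:18] → '%#888wM55139'.
Captured: group 1 = '%#', group 2 = '888wM', group 3 = '55139'.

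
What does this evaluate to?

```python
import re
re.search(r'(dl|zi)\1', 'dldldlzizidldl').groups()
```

('dl',)

The match spans [0:4] → 'dldl'.
Captured: group 1 = 'dl'.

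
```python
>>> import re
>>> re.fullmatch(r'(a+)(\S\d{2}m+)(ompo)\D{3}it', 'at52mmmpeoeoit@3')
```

None

This matches one or more of a literal 'a' (captured); then a non-whitespace character, then exactly 2 of a digit, then one or more of the literal 'm' (captured); then the literal 'o', then the literal 'mpo' (captured); then exactly 3 of a non-digit, then the literal 'it'.
`fullmatch` succeeds only if the pattern covers the string from start to end.
Here the pattern can't cover the whole string, so the call returns None.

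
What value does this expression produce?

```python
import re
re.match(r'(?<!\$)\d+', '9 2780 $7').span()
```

(0, 1)

Because the assertion is negative and zero-width, positions next to the forbidden text are skipped.
With `match`, the pattern is implicitly anchored at the beginning.
The match spans [0:1] → '9'.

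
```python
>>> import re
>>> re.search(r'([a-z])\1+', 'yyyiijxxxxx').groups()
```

`\1` has to match the exact text group 1 already captured.
`search` walks the string left to right and returns the first match it finds.
The match spans [0:3] → 'yyy'.
Captured: group 1 = 'y'.

('y',)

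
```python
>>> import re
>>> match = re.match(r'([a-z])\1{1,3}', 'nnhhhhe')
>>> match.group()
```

A backreference is literal: `\1` must see the identical characters the first group matched.
With `match`, the pattern is implicitly anchored at the beginning.
The match spans [0:2] → 'nn'.
Captured: group 1 = 'n'.

'nn'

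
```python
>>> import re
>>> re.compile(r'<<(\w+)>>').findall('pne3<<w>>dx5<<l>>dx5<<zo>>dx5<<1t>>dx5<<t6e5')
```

['w', 'l', 'zo', '1t']

Scanning left to right: at [4:9] match '<<w>>', group 1 = 'w'; at [12:17] match '<<l>>', group 1 = 'l'; at [20:26] match '<<zo>>', group 1 = 'zo'; at [29:35] match '<<1t>>', group 1 = '1t'.
Because there's exactly one group, `findall` drops the full match and keeps group 1 from each hit.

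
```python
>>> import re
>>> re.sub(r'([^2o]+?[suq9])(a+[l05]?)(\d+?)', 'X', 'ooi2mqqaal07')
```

'ooi2X7'

A non-greedy quantifier consumes as few characters as it can — just enough that the remainder of the pattern still matches from where it stops; whatever follows it matches normally.
Each match is replaced by 'X'.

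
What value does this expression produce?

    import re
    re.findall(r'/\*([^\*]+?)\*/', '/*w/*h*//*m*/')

Walking the string: at [3:8] match '/*h*/', group 1 = 'h'; at [8:13] match '/*m*/', group 1 = 'm'.
One capturing group, so `findall` returns just the captured substring from each match — 2 in all.

['h', 'm']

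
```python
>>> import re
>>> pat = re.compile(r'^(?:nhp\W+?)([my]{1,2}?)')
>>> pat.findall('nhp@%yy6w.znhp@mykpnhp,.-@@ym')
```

['y']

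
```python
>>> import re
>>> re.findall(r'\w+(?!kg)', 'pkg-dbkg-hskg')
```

['pkg', 'dbkg', 'hskg']

`(?!…)`/`(?<!…)` only lets a position through if the neighbouring text does NOT match; no characters are consumed.
Walking the string: at [0:3] → 'pkg'; at [4:8] → 'dbkg'; at [9:13] → 'hskg'.
`findall` yields the raw match text (3 of them) because the pattern has no groups.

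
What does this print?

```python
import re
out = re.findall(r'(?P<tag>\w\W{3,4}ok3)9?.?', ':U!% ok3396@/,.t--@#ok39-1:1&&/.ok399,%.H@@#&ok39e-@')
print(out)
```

Pattern: a word character, then 3 to 4 of a non-word character, then the literal 'ok3' (captured as 'tag'); then optionally a literal '9', then optionally any character.
With a single group, `findall` returns only what that group captured — 4 items.

['U!% ok3', 't--@#ok3', '1&&/.ok3', 'H@@#&ok3']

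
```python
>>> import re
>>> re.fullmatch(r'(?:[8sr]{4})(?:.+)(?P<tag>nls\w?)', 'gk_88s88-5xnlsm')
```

None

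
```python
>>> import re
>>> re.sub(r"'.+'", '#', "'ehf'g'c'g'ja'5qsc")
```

'#5qsc'

Matches: at [0:14] → "'ehf'g'c'g'ja'".
Each match is replaced by '#'.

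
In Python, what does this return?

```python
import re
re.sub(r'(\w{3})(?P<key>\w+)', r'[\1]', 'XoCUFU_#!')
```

'[XoC]#!'

Pattern: exactly 3 of a word character (captured); then one or more of a word character (captured as 'key').
Matches: at [0:7] → 'XoCUFU_'.
The replacement refers to a captured group, so each match is rewritten using its own captured text.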